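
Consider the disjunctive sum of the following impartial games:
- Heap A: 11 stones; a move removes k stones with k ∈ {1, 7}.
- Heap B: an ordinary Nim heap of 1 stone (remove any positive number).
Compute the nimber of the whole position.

0

For heap A, compute g(0), g(1), … with moves {1, 7}:
g(0) = mex{} = 0
g(1) = mex{0} = 1
g(2) = mex{1} = 0
g(3) = mex{0} = 1
g(4) = mex{1} = 0
g(5) = mex{0} = 1
g(6) = mex{1} = 0
g(7) = mex{0} = 1
g(8) = mex{1} = 0
g(9) = mex{0} = 1
g(10) = mex{1} = 0
g(11) = mex{0} = 1
So g(11) = 1.
Heap B is a plain Nim heap of size 1, so its Grundy value is 1.
The value of a disjunctive sum is the nim-sum of the parts.
Combined value = 1 XOR 1 = 0.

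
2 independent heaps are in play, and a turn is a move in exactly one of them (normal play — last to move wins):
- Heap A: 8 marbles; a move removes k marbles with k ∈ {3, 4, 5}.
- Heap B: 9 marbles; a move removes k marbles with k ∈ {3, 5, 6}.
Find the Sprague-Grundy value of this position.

0

For heap A, compute g(0), g(1), … with moves {3, 4, 5}:
g(0) = mex{} = 0
g(1) = mex{} = 0
g(2) = mex{} = 0
g(3) = mex{0} = 1
g(4) = mex{0} = 1
g(5) = mex{0} = 1
g(6) = mex{0,1} = 2
g(7) = mex{0,1} = 2
g(8) = mex{1} = 0
So g(8) = 0.
Grundy values for heap B (subtraction set {3, 5, 6}):
k:     0  1  2  3  4  5  6  7  8  9
g(k):  0  0  0  1  1  1  2  2  2  0
So g(9) = 0.
The value of a disjunctive sum is the nim-sum of the parts.
Combined value = 0 ⊕ 0 = 0.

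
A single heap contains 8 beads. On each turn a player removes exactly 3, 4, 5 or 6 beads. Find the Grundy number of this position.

Compute g(0), g(1), … for moves {3, 4, 5, 6}:
g(0) = mex{} = 0
g(1) = mex{} = 0
g(2) = mex{} = 0
g(3) = mex{0} = 1
g(4) = mex{0} = 1
g(5) = mex{0} = 1
g(6) = mex{0,1} = 2
g(7) = mex{0,1} = 2
g(8) = mex{0,1} = 2
So g(8) = 2.

2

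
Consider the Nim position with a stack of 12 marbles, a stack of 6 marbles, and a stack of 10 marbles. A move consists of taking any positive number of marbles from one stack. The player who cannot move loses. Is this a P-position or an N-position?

In binary:
  1100  (12)
  0110  (6)
  1010  (10)
  ----
  0000  (0)
The nim-sum is 0, so this is a P-position: the player to move is in a losing position under optimal play.

P-position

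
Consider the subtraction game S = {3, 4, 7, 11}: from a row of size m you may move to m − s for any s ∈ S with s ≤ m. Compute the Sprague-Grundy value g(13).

1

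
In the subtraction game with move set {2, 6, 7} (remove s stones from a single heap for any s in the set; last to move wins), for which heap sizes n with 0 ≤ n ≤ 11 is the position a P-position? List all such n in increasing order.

0, 1, 4, 5, 9

Compute g(0), g(1), … for moves {2, 6, 7}:
g(0) = mex{} = 0
g(1) = mex{} = 0
g(2) = mex{0} = 1
g(3) = mex{0} = 1
g(4) = mex{1} = 0
g(5) = mex{1} = 0
g(6) = mex{0} = 1
g(7) = mex{0} = 1
g(8) = mex{0,1} = 2
g(9) = mex{1} = 0
g(10) = mex{0,1,2} = 3
g(11) = mex{0} = 1
The P-positions (g = 0) in 0..11 are 0, 1, 4, 5, 9.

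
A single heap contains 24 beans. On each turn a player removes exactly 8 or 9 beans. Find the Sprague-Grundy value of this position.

0

Grundy values for subtraction set {8, 9}:
k:     0  1  2  3  4  5  6  7  8  9 10 11 12 13 14 15 16 17 18 19 20 21 22 23 24
g(k):  0  0  0  0  0  0  0  0  1  1  1  1  1  1  1  1  2  0  0  0  0  0  0  0  0
So g(24) = 0.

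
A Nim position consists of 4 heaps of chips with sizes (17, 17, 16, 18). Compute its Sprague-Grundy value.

Nim-sum: 17 ⊕ 17 ⊕ 16 ⊕ 18 = 2.

2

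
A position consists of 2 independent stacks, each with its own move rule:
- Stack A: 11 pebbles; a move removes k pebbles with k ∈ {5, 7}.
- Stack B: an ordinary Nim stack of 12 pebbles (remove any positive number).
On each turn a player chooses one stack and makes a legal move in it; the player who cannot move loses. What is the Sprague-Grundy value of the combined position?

14

Grundy values for stack A (subtraction set {5, 7}):
g(0) = mex{} = 0
g(1) = mex{} = 0
g(2) = mex{} = 0
g(3) = mex{} = 0
g(4) = mex{} = 0
g(5) = mex{0} = 1
g(6) = mex{0} = 1
g(7) = mex{0} = 1
g(8) = mex{0} = 1
g(9) = mex{0} = 1
g(10) = mex{0,1} = 2
g(11) = mex{0,1} = 2
So g(11) = 2.
Stack B is a plain Nim stack of size 12, so its Grundy value is 12.
By the Sprague-Grundy theorem, the Grundy value of a sum of independent games is the XOR of the component values.
Combined value = 2 XOR 12 = 14.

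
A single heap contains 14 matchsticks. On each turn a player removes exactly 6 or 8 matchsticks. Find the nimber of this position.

Compute g(0), g(1), … for moves {6, 8}:
k:     0  1  2  3  4  5  6  7  8  9 10 11 12 13 14
g(k):  0  0  0  0  0  0  1  1  1  1  1  1  2  2  0
So g(14) = 0.

0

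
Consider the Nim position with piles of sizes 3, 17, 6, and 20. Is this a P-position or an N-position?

P-position

Bitwise XOR of the heap sizes:
  00011  (3)
  10001  (17)
  00110  (6)
  10100  (20)
  -----
  00000  (0)
The nim-sum is 0, so this is a P-position: the player to move is in a losing position under optimal play.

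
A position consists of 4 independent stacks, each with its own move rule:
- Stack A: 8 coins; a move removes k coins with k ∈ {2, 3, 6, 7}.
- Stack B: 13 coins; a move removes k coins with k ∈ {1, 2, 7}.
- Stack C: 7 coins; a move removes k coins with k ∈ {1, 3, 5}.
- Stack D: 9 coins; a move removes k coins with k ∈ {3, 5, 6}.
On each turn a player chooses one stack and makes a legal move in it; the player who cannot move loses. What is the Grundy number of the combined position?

Build the Grundy sequence for stack A with g(k) = mex{g(k−s) : s ∈ {2, 3, 6, 7}, s ≤ k}:
g(0) = mex{} = 0
g(1) = mex{} = 0
g(2) = mex{0} = 1
g(3) = mex{0} = 1
g(4) = mex{0,1} = 2
g(5) = mex{1} = 0
g(6) = mex{0,1,2} = 3
g(7) = mex{0,2} = 1
g(8) = mex{0,1,3} = 2
So g(8) = 2.
For stack B, compute g(0), g(1), … with moves {1, 2, 7}:
k:     0  1  2  3  4  5  6  7  8  9 10 11 12 13
g(k):  0  1  2  0  1  2  0  1  2  0  1  2  0  1
So g(13) = 1.
For stack C, compute g(0), g(1), … with moves {1, 3, 5}:
g(0) = mex{} = 0
g(1) = mex{0} = 1
g(2) = mex{1} = 0
g(3) = mex{0} = 1
g(4) = mex{1} = 0
g(5) = mex{0} = 1
g(6) = mex{1} = 0
g(7) = mex{0} = 1
So g(7) = 1.
Grundy values for stack D (subtraction set {3, 5, 6}):
g(0) = mex{} = 0
g(1) = mex{} = 0
g(2) = mex{} = 0
g(3) = mex{0} = 1
g(4) = mex{0} = 1
g(5) = mex{0} = 1
g(6) = mex{0,1} = 2
g(7) = mex{0,1} = 2
g(8) = mex{0,1} = 2
g(9) = mex{1,2} = 0
So g(9) = 0.
The value of a disjunctive sum is the nim-sum of the parts.
Combined value = 2 ⊕ 1 ⊕ 1 ⊕ 0 = 2.

2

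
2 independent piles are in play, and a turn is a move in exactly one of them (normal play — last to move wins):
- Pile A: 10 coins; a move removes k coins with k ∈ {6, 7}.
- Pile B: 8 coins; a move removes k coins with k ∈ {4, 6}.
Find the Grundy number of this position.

3

Grundy values for pile A (subtraction set {6, 7}):
g(0) = mex{} = 0
g(1) = mex{} = 0
g(2) = mex{} = 0
g(3) = mex{} = 0
g(4) = mex{} = 0
g(5) = mex{} = 0
g(6) = mex{0} = 1
g(7) = mex{0} = 1
g(8) = mex{0} = 1
g(9) = mex{0} = 1
g(10) = mex{0} = 1
So g(10) = 1.
Build the Grundy sequence for pile B with g(k) = mex{g(k−s) : s ∈ {4, 6}, s ≤ k}:
k:     0  1  2  3  4  5  6  7  8
g(k):  0  0  0  0  1  1  1  1  2
So g(8) = 2.
The value of a disjunctive sum is the nim-sum of the parts.
Combined value = 1 ⊕ 2 = 3.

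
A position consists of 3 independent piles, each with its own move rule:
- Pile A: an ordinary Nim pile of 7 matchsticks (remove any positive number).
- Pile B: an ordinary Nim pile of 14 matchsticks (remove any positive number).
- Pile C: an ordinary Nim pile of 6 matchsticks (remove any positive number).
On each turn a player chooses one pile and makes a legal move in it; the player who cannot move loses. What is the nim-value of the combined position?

15

Pile A is a plain Nim pile of size 7, so its Grundy value is 7.
Pile B is a plain Nim pile of size 14, so its Grundy value is 14.
Pile C is a plain Nim pile of size 6, so its Grundy value is 6.
By the Sprague-Grundy theorem, the Grundy value of a sum of independent games is the XOR of the component values.
Combined value = 7 XOR 14 XOR 6 = 15.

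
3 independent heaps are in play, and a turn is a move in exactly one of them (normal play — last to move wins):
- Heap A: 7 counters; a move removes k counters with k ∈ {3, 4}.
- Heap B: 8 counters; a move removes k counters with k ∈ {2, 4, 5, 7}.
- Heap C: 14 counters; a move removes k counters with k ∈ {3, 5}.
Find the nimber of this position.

6

Grundy values for heap A (subtraction set {3, 4}):
k:     0  1  2  3  4  5  6  7
g(k):  0  0  0  1  1  1  2  0
So g(7) = 0.
Grundy values for heap B (subtraction set {2, 4, 5, 7}):
g(0) = mex{} = 0
g(1) = mex{} = 0
g(2) = mex{0} = 1
g(3) = mex{0} = 1
g(4) = mex{0,1} = 2
g(5) = mex{0,1} = 2
g(6) = mex{0,1,2} = 3
g(7) = mex{0,1,2} = 3
g(8) = mex{0,1,2,3} = 4
So g(8) = 4.
For heap C, compute g(0), g(1), … with moves {3, 5}:
k:     0  1  2  3  4  5  6  7  8  9 10 11 12 13 14
g(k):  0  0  0  1  1  1  2  2  0  0  0  1  1  1  2
So g(14) = 2.
By the Sprague-Grundy theorem, the Grundy value of a sum of independent games is the XOR of the component values.
Combined value = 0 ⊕ 4 ⊕ 2 = 6.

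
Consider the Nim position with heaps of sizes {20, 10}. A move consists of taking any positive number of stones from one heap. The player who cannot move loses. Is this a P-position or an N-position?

N-position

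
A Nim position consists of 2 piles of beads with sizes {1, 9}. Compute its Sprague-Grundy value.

8

Nim-sum: 1 ⊕ 9 = 8.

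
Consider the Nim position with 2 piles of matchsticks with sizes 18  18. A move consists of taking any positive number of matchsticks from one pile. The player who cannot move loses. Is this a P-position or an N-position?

P-position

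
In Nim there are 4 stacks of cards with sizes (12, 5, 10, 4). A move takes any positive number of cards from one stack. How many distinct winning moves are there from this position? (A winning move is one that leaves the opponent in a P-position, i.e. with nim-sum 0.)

Compute the nim-sum pairwise:
12 ⊕ 5 = 9
9 ⊕ 10 = 3
3 ⊕ 4 = 7
The overall nim-sum is X = 7. A stack of size p has a winning move iff p XOR X < p (reduce it to p XOR X).
  12: 12 XOR 7 = 11 < 12 — winning move (to 11).
  5: 5 XOR 7 = 2 < 5 — winning move (to 2).
  10: 10 XOR 7 = 13 ≥ 10 — no move.
  4: 4 XOR 7 = 3 < 4 — winning move (to 3).
That gives 3 winning moves.

3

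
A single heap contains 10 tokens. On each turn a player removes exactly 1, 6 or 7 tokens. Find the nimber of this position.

Compute g(0), g(1), … for moves {1, 6, 7}:
g(0) = mex{} = 0
g(1) = mex{0} = 1
g(2) = mex{1} = 0
g(3) = mex{0} = 1
g(4) = mex{1} = 0
g(5) = mex{0} = 1
g(6) = mex{0,1} = 2
g(7) = mex{0,1,2} = 3
g(8) = mex{0,1,3} = 2
g(9) = mex{0,1,2} = 3
g(10) = mex{0,1,3} = 2
So g(10) = 2.

2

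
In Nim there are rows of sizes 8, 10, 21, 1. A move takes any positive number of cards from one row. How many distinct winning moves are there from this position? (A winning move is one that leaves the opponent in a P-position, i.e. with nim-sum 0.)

Compute the nim-sum pairwise:
8 ⊕ 10 = 2
2 ⊕ 21 = 23
23 ⊕ 1 = 22
The overall nim-sum is X = 22. A row of size p has a winning move iff p XOR X < p (reduce it to p XOR X).
  8: 8 XOR 22 = 30 ≥ 8 — no move.
  10: 10 XOR 22 = 28 ≥ 10 — no move.
  21: 21 XOR 22 = 3 < 21 — winning move (to 3).
  1: 1 XOR 22 = 23 ≥ 1 — no move.
That gives 1 winning move.

1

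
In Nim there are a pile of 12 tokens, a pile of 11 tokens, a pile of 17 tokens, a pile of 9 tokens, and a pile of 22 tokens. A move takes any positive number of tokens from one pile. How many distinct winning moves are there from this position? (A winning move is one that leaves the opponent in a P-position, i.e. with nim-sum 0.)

3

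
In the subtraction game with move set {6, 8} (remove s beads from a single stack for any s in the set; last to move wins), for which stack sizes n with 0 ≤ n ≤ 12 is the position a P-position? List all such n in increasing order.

0, 1, 2, 3, 4, 5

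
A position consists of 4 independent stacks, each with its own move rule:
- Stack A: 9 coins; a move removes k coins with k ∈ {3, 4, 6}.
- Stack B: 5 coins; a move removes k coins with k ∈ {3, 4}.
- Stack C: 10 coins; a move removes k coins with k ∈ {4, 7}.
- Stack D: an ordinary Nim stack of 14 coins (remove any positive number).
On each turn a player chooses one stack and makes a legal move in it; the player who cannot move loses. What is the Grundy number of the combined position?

13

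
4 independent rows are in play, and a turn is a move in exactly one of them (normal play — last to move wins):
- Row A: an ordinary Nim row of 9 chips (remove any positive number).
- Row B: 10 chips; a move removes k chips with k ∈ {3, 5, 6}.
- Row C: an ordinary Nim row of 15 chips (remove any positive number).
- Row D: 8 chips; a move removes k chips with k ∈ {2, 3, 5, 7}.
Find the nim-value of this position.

2

Row A is a plain Nim row of size 9, so its Grundy value is 9.
For row B, compute g(0), g(1), … with moves {3, 5, 6}:
k:     0  1  2  3  4  5  6  7  8  9 10
g(k):  0  0  0  1  1  1  2  2  2  0  0
So g(10) = 0.
Row C is a plain Nim row of size 15, so its Grundy value is 15.
Build the Grundy sequence for row D with g(k) = mex{g(k−s) : s ∈ {2, 3, 5, 7}, s ≤ k}:
g(0) = mex{} = 0
g(1) = mex{} = 0
g(2) = mex{0} = 1
g(3) = mex{0} = 1
g(4) = mex{0,1} = 2
g(5) = mex{0,1} = 2
g(6) = mex{0,1,2} = 3
g(7) = mex{0,1,2} = 3
g(8) = mex{0,1,2,3} = 4
So g(8) = 4.
The value of a disjunctive sum is the nim-sum of the parts.
Combined value = 9 ⊕ 0 ⊕ 15 ⊕ 4 = 2.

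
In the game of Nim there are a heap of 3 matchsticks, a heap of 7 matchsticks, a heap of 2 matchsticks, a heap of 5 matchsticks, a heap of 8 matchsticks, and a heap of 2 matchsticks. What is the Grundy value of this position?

Write each in binary and XOR column by column:
  0011  (3)
  0111  (7)
  0010  (2)
  0101  (5)
  1000  (8)
  0010  (2)
  ----
  1001  (9)

9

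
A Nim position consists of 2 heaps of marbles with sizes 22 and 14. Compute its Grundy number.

Compute the nim-sum pairwise:
22 ^ 14 = 24

24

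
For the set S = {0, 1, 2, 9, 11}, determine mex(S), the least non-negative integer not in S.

3

The values 0, 1, 2 are all present; 3 is the first non-negative integer missing from the set.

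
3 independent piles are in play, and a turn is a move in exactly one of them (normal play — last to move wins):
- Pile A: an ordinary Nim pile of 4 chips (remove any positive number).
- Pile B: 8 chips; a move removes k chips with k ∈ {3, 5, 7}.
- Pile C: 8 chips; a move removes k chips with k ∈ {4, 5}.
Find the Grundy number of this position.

4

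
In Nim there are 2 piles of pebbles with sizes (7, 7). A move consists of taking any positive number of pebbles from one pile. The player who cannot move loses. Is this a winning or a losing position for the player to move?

Losing position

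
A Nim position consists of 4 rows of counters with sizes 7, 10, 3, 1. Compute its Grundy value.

Nim-sum: 7 XOR 10 XOR 3 XOR 1 = 15.

15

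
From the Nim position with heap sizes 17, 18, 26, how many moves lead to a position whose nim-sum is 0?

3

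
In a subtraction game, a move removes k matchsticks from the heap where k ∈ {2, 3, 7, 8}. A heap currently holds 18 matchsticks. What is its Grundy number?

1

Grundy values for subtraction set {2, 3, 7, 8}:
k:     0  1  2  3  4  5  6  7  8  9 10 11 12 13 14 15 16 17 18
g(k):  0  0  1  1  2  0  0  1  1  2  0  0  1  1  2  0  0  1  1
So g(18) = 1.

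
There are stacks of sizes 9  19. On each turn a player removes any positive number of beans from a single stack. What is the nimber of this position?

26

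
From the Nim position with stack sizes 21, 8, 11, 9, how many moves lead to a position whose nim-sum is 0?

1

Bitwise XOR of the heap sizes:
  10101  (21)
  01000  (8)
  01011  (11)
  01001  (9)
  -----
  11111  (31)
The overall nim-sum is X = 31. A stack of size p has a winning move iff p XOR X < p (reduce it to p XOR X).
  21: 21 XOR 31 = 10 < 21 — winning move (to 10).
  8: 8 XOR 31 = 23 ≥ 8 — no move.
  11: 11 XOR 31 = 20 ≥ 11 — no move.
  9: 9 XOR 31 = 22 ≥ 9 — no move.
That gives 1 winning move.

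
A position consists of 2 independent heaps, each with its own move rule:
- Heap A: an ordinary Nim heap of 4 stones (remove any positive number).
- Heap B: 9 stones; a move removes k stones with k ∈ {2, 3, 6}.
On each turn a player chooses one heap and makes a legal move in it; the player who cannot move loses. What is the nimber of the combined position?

Heap A is a plain Nim heap of size 4, so its Grundy value is 4.
For heap B, compute g(0), g(1), … with moves {2, 3, 6}:
g(0) = mex{} = 0
g(1) = mex{} = 0
g(2) = mex{0} = 1
g(3) = mex{0} = 1
g(4) = mex{0,1} = 2
g(5) = mex{1} = 0
g(6) = mex{0,1,2} = 3
g(7) = mex{0,2} = 1
g(8) = mex{0,1,3} = 2
g(9) = mex{1,3} = 0
So g(9) = 0.
The value of a disjunctive sum is the nim-sum of the parts.
Combined value = 4 ⊕ 0 = 4.

4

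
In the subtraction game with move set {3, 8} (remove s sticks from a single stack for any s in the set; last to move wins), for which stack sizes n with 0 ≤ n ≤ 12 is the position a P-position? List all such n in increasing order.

0, 1, 2, 6, 7, 11, 12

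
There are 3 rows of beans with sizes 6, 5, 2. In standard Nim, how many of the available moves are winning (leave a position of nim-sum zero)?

1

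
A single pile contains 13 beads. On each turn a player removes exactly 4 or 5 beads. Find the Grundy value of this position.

1

Build the Grundy sequence with g(k) = mex{g(k−s) : s ∈ {4, 5}, s ≤ k}:
k:     0  1  2  3  4  5  6  7  8  9 10 11 12 13
g(k):  0  0  0  0  1  1  1  1  2  0  0  0  0  1
So g(13) = 1.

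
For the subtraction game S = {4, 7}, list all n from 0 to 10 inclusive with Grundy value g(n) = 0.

Compute g(0), g(1), … for moves {4, 7}:
g(0) = mex{} = 0
g(1) = mex{} = 0
g(2) = mex{} = 0
g(3) = mex{} = 0
g(4) = mex{0} = 1
g(5) = mex{0} = 1
g(6) = mex{0} = 1
g(7) = mex{0} = 1
g(8) = mex{0,1} = 2
g(9) = mex{0,1} = 2
g(10) = mex{0,1} = 2
The P-positions (g = 0) in 0..10 are 0, 1, 2, 3.

0, 1, 2, 3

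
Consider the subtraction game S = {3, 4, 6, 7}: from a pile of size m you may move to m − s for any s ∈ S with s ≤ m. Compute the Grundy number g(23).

1

Grundy values for subtraction set {3, 4, 6, 7}:
k:     0  1  2  3  4  5  6  7  8  9 10 11 12 13 14 15 16 17 18 19 20 21 22 23
g(k):  0  0  0  1  1  1  2  2  2  3  0  0  0  1  1  1  2  2  2  3  0  0  0  1
So g(23) = 1.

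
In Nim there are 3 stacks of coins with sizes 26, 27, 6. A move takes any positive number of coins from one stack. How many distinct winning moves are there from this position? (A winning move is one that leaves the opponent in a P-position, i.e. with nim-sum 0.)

Nim-sum: 26 XOR 27 XOR 6 = 7.
The overall nim-sum is X = 7. A stack of size p has a winning move iff p XOR X < p (reduce it to p XOR X).
  26: 26 XOR 7 = 29 ≥ 26 — no move.
  27: 27 XOR 7 = 28 ≥ 27 — no move.
  6: 6 XOR 7 = 1 < 6 — winning move (to 1).
That gives 1 winning move.

1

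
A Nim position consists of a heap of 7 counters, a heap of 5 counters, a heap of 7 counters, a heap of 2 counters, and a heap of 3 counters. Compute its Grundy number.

4

Compute the nim-sum pairwise:
7 ^ 5 = 2
2 ^ 7 = 5
5 ^ 2 = 7
7 ^ 3 = 4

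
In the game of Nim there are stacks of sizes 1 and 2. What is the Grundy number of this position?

Write each in binary and XOR column by column:
  01  (1)
  10  (2)
  --
  11  (3)

3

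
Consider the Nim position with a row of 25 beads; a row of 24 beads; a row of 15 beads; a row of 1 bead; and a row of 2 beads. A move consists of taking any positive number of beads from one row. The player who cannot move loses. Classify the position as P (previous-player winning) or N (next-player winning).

Bitwise XOR of the heap sizes:
  11001  (25)
  11000  (24)
  01111  (15)
  00001  (1)
  00010  (2)
  -----
  01101  (13)
The nim-sum is 13 ≠ 0, so this is an N-position: the player to move can win.

N-position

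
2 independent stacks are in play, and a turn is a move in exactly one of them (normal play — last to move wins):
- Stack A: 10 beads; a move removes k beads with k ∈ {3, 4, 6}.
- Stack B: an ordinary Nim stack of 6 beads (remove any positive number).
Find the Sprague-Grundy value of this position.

6

Build the Grundy sequence for stack A with g(k) = mex{g(k−s) : s ∈ {3, 4, 6}, s ≤ k}:
g(0) = mex{} = 0
g(1) = mex{} = 0
g(2) = mex{} = 0
g(3) = mex{0} = 1
g(4) = mex{0} = 1
g(5) = mex{0} = 1
g(6) = mex{0,1} = 2
g(7) = mex{0,1} = 2
g(8) = mex{0,1} = 2
g(9) = mex{1,2} = 0
g(10) = mex{1,2} = 0
So g(10) = 0.
Stack B is a plain Nim stack of size 6, so its Grundy value is 6.
The value of a disjunctive sum is the nim-sum of the parts.
Combined value = 0 ⊕ 6 = 6.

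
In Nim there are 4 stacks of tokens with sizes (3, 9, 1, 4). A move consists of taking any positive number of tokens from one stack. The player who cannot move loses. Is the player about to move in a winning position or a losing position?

Winning position

Bitwise XOR of the heap sizes:
  0011  (3)
  1001  (9)
  0001  (1)
  0100  (4)
  ----
  1111  (15)
The nim-sum is 15 ≠ 0, so this is an N-position: the player to move can win.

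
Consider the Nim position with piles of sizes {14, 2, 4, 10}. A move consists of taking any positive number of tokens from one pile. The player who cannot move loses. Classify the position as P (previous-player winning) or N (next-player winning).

Write each in binary and XOR column by column:
  1110  (14)
  0010  (2)
  0100  (4)
  1010  (10)
  ----
  0010  (2)
The nim-sum is 2 ≠ 0, so this is an N-position: the player to move can win.

N-position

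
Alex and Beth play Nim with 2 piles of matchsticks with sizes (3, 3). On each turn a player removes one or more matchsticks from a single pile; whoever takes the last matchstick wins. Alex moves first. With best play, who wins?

Beth wins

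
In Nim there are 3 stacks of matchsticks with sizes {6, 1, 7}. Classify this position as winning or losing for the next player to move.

Compute the nim-sum pairwise:
6 ⊕ 1 = 7
7 ⊕ 7 = 0
The nim-sum is 0, so this is a P-position: the player to move is in a losing position under optimal play.

Losing position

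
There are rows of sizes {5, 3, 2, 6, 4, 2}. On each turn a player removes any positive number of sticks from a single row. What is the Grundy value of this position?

Compute the nim-sum pairwise:
5 ^ 3 = 6
6 ^ 2 = 4
4 ^ 6 = 2
2 ^ 4 = 6
6 ^ 2 = 4

4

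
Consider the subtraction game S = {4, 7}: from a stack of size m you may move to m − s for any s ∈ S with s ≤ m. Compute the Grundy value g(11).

Build the Grundy sequence with g(k) = mex{g(k−s) : s ∈ {4, 7}, s ≤ k}:
g(0) = mex{} = 0
g(1) = mex{} = 0
g(2) = mex{} = 0
g(3) = mex{} = 0
g(4) = mex{0} = 1
g(5) = mex{0} = 1
g(6) = mex{0} = 1
g(7) = mex{0} = 1
g(8) = mex{0,1} = 2
g(9) = mex{0,1} = 2
g(10) = mex{0,1} = 2
g(11) = mex{1} = 0
So g(11) = 0.

0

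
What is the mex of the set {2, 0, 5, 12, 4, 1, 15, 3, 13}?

6

The values 0, 1, 2, 3, 4, 5 are all present; 6 is the first non-negative integer missing from the set.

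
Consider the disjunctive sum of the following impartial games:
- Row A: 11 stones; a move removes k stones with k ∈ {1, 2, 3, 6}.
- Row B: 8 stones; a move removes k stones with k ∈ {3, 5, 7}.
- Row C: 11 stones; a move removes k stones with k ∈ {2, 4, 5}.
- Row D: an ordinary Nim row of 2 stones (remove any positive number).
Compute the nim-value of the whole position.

1

Grundy values for row A (subtraction set {1, 2, 3, 6}):
g(0) = mex{} = 0
g(1) = mex{0} = 1
g(2) = mex{0,1} = 2
g(3) = mex{0,1,2} = 3
g(4) = mex{1,2,3} = 0
g(5) = mex{0,2,3} = 1
g(6) = mex{0,1,3} = 2
g(7) = mex{0,1,2} = 3
g(8) = mex{1,2,3} = 0
g(9) = mex{0,2,3} = 1
g(10) = mex{0,1,3} = 2
g(11) = mex{0,1,2} = 3
So g(11) = 3.
Grundy values for row B (subtraction set {3, 5, 7}):
k:     0  1  2  3  4  5  6  7  8
g(k):  0  0  0  1  1  1  2  2  2
So g(8) = 2.
Build the Grundy sequence for row C with g(k) = mex{g(k−s) : s ∈ {2, 4, 5}, s ≤ k}:
k:     0  1  2  3  4  5  6  7  8  9 10 11
g(k):  0  0  1  1  2  2  3  0  0  1  1  2
So g(11) = 2.
Row D is a plain Nim row of size 2, so its Grundy value is 2.
By the Sprague-Grundy theorem, the Grundy value of a sum of independent games is the XOR of the component values.
Combined value = 3 ⊕ 2 ⊕ 2 ⊕ 2 = 1.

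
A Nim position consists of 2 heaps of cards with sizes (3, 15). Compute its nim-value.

Write each in binary and XOR column by column:
  0011  (3)
  1111  (15)
  ----
  1100  (12)

12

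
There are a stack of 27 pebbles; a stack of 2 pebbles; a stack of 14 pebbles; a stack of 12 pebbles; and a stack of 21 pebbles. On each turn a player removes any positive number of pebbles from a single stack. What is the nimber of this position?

Compute the nim-sum pairwise:
27 XOR 2 = 25
25 XOR 14 = 23
23 XOR 12 = 27
27 XOR 21 = 14

14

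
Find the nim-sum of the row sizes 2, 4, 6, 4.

In binary:
  010  (2)
  100  (4)
  110  (6)
  100  (4)
  ---
  100  (4)

4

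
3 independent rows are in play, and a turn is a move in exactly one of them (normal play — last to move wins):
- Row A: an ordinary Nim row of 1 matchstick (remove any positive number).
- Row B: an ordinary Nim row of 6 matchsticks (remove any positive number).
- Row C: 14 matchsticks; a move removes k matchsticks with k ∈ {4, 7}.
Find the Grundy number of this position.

7

Row A is a plain Nim row of size 1, so its Grundy value is 1.
Row B is a plain Nim row of size 6, so its Grundy value is 6.
For row C, compute g(0), g(1), … with moves {4, 7}:
k:     0  1  2  3  4  5  6  7  8  9 10 11 12 13 14
g(k):  0  0  0  0  1  1  1  1  2  2  2  0  0  0  0
So g(14) = 0.
The value of a disjunctive sum is the nim-sum of the parts.
Combined value = 1 XOR 6 XOR 0 = 7.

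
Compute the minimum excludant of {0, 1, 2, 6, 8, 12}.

3

The values 0, 1, 2 are all present; 3 is the first non-negative integer missing from the set.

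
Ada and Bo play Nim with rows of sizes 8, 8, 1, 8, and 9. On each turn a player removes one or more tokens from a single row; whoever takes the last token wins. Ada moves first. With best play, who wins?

In binary:
  1000  (8)
  1000  (8)
  0001  (1)
  1000  (8)
  1001  (9)
  ----
  0000  (0)
The nim-sum is 0, so this is a P-position: the player to move is in a losing position under optimal play; Ada is about to move from it and so loses — Bo wins.

Bo wins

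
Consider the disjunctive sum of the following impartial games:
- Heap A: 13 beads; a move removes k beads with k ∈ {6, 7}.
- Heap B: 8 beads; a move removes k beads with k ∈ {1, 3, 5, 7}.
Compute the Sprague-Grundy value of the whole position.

0

Build the Grundy sequence for heap A with g(k) = mex{g(k−s) : s ∈ {6, 7}, s ≤ k}:
g(0) = mex{} = 0
g(1) = mex{} = 0
g(2) = mex{} = 0
g(3) = mex{} = 0
g(4) = mex{} = 0
g(5) = mex{} = 0
g(6) = mex{0} = 1
g(7) = mex{0} = 1
g(8) = mex{0} = 1
g(9) = mex{0} = 1
g(10) = mex{0} = 1
g(11) = mex{0} = 1
g(12) = mex{0,1} = 2
g(13) = mex{1} = 0
So g(13) = 0.
For heap B, compute g(0), g(1), … with moves {1, 3, 5, 7}:
g(0) = mex{} = 0
g(1) = mex{0} = 1
g(2) = mex{1} = 0
g(3) = mex{0} = 1
g(4) = mex{1} = 0
g(5) = mex{0} = 1
g(6) = mex{1} = 0
g(7) = mex{0} = 1
g(8) = mex{1} = 0
So g(8) = 0.
By the Sprague-Grundy theorem, the Grundy value of a sum of independent games is the XOR of the component values.
Combined value = 0 XOR 0 = 0.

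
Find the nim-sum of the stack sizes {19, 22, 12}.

9

Compute the nim-sum pairwise:
19 ^ 22 = 5
5 ^ 12 = 9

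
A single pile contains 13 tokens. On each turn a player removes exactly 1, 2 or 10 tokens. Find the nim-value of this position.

1

Compute g(0), g(1), … for moves {1, 2, 10}:
g(0) = mex{} = 0
g(1) = mex{0} = 1
g(2) = mex{0,1} = 2
g(3) = mex{1,2} = 0
g(4) = mex{0,2} = 1
g(5) = mex{0,1} = 2
g(6) = mex{1,2} = 0
g(7) = mex{0,2} = 1
g(8) = mex{0,1} = 2
g(9) = mex{1,2} = 0
g(10) = mex{0,2} = 1
g(11) = mex{0,1} = 2
g(12) = mex{1,2} = 0
g(13) = mex{0,2} = 1
So g(13) = 1.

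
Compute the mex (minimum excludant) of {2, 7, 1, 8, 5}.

0 is not in the set, so the mex is 0.

0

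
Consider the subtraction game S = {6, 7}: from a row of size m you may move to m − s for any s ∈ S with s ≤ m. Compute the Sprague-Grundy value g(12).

2

Grundy values for subtraction set {6, 7}:
g(0) = mex{} = 0
g(1) = mex{} = 0
g(2) = mex{} = 0
g(3) = mex{} = 0
g(4) = mex{} = 0
g(5) = mex{} = 0
g(6) = mex{0} = 1
g(7) = mex{0} = 1
g(8) = mex{0} = 1
g(9) = mex{0} = 1
g(10) = mex{0} = 1
g(11) = mex{0} = 1
g(12) = mex{0,1} = 2
So g(12) = 2.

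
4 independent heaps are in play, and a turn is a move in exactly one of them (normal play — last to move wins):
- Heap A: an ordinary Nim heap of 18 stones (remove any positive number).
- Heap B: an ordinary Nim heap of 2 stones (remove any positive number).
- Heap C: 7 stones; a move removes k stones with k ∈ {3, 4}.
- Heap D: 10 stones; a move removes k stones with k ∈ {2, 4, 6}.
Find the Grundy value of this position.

Heap A is a plain Nim heap of size 18, so its Grundy value is 18.
Heap B is a plain Nim heap of size 2, so its Grundy value is 2.
Grundy values for heap C (subtraction set {3, 4}):
g(0) = mex{} = 0
g(1) = mex{} = 0
g(2) = mex{} = 0
g(3) = mex{0} = 1
g(4) = mex{0} = 1
g(5) = mex{0} = 1
g(6) = mex{0,1} = 2
g(7) = mex{1} = 0
So g(7) = 0.
Grundy values for heap D (subtraction set {2, 4, 6}):
k:     0  1  2  3  4  5  6  7  8  9 10
g(k):  0  0  1  1  2  2  3  3  0  0  1
So g(10) = 1.
The value of a disjunctive sum is the nim-sum of the parts.
Combined value = 18 XOR 2 XOR 0 XOR 1 = 17.

17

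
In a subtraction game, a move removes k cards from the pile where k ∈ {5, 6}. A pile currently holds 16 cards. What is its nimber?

Compute g(0), g(1), … for moves {5, 6}:
k:     0  1  2  3  4  5  6  7  8  9 10 11 12 13 14 15 16
g(k):  0  0  0  0  0  1  1  1  1  1  2  0  0  0  0  0  1
So g(16) = 1.

1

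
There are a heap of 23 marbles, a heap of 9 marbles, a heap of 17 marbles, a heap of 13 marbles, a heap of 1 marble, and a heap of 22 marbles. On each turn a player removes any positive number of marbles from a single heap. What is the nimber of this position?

21

Write each in binary and XOR column by column:
  10111  (23)
  01001  (9)
  10001  (17)
  01101  (13)
  00001  (1)
  10110  (22)
  -----
  10101  (21)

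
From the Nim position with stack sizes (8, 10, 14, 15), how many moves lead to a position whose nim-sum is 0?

Nim-sum: 8 XOR 10 XOR 14 XOR 15 = 3.
The overall nim-sum is X = 3. A stack of size p has a winning move iff p XOR X < p (reduce it to p XOR X).
  8: 8 XOR 3 = 11 ≥ 8 — no move.
  10: 10 XOR 3 = 9 < 10 — winning move (to 9).
  14: 14 XOR 3 = 13 < 14 — winning move (to 13).
  15: 15 XOR 3 = 12 < 15 — winning move (to 12).
That gives 3 winning moves.

3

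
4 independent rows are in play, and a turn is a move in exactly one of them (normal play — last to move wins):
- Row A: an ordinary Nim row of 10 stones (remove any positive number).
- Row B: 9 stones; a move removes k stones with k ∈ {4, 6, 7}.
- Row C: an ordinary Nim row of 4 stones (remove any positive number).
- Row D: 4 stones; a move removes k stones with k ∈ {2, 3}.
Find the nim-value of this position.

Row A is a plain Nim row of size 10, so its Grundy value is 10.
For row B, compute g(0), g(1), … with moves {4, 6, 7}:
g(0) = mex{} = 0
g(1) = mex{} = 0
g(2) = mex{} = 0
g(3) = mex{} = 0
g(4) = mex{0} = 1
g(5) = mex{0} = 1
g(6) = mex{0} = 1
g(7) = mex{0} = 1
g(8) = mex{0,1} = 2
g(9) = mex{0,1} = 2
So g(9) = 2.
Row C is a plain Nim row of size 4, so its Grundy value is 4.
Grundy values for row D (subtraction set {2, 3}):
k:     0  1  2  3  4
g(k):  0  0  1  1  2
So g(4) = 2.
By the Sprague-Grundy theorem, the Grundy value of a sum of independent games is the XOR of the component values.
Combined value = 10 XOR 2 XOR 4 XOR 2 = 14.

14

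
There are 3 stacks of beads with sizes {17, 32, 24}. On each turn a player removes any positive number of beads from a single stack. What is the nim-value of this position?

41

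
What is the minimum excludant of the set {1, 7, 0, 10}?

2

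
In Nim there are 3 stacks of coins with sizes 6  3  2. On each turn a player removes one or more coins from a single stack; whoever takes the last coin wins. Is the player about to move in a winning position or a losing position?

In binary:
  110  (6)
  011  (3)
  010  (2)
  ---
  111  (7)
The nim-sum is 7 ≠ 0, so this is an N-position: the player to move can win.

Winning position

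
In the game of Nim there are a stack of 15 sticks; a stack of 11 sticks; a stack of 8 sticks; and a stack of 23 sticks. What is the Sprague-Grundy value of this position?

Write each in binary and XOR column by column:
  01111  (15)
  01011  (11)
  01000  (8)
  10111  (23)
  -----
  11011  (27)

27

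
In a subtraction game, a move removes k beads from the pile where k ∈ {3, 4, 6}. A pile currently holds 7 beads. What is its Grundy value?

Grundy values for subtraction set {3, 4, 6}:
g(0) = mex{} = 0
g(1) = mex{} = 0
g(2) = mex{} = 0
g(3) = mex{0} = 1
g(4) = mex{0} = 1
g(5) = mex{0} = 1
g(6) = mex{0,1} = 2
g(7) = mex{0,1} = 2
So g(7) = 2.

2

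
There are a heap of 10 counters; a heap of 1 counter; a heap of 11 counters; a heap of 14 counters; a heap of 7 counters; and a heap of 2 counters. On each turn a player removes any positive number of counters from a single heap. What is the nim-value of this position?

Nim-sum: 10 ⊕ 1 ⊕ 11 ⊕ 14 ⊕ 7 ⊕ 2 = 11.

11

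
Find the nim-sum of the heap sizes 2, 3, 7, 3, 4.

1

Compute the nim-sum pairwise:
2 XOR 3 = 1
1 XOR 7 = 6
6 XOR 3 = 5
5 XOR 4 = 1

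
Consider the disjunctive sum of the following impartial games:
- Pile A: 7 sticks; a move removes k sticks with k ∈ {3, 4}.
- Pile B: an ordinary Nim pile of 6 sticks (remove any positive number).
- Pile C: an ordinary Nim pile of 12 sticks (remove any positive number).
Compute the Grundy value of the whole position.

10

Grundy values for pile A (subtraction set {3, 4}):
k:     0  1  2  3  4  5  6  7
g(k):  0  0  0  1  1  1  2  0
So g(7) = 0.
Pile B is a plain Nim pile of size 6, so its Grundy value is 6.
Pile C is a plain Nim pile of size 12, so its Grundy value is 12.
By the Sprague-Grundy theorem, the Grundy value of a sum of independent games is the XOR of the component values.
Combined value = 0 XOR 6 XOR 12 = 10.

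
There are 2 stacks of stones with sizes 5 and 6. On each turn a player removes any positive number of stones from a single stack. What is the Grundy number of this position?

Compute the nim-sum pairwise:
5 ^ 6 = 3

3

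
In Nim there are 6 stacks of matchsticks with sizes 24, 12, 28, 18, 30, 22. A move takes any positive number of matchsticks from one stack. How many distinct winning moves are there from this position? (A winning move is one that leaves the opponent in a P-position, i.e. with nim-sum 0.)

Write each in binary and XOR column by column:
  11000  (24)
  01100  (12)
  11100  (28)
  10010  (18)
  11110  (30)
  10110  (22)
  -----
  10010  (18)
The overall nim-sum is X = 18. A stack of size p has a winning move iff p XOR X < p (reduce it to p XOR X).
  24: 24 XOR 18 = 10 < 24 — winning move (to 10).
  12: 12 XOR 18 = 30 ≥ 12 — no move.
  28: 28 XOR 18 = 14 < 28 — winning move (to 14).
  18: 18 XOR 18 = 0 < 18 — winning move (to 0).
  30: 30 XOR 18 = 12 < 30 — winning move (to 12).
  22: 22 XOR 18 = 4 < 22 — winning move (to 4).
That gives 5 winning moves.

5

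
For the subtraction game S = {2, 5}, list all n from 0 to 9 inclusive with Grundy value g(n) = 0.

0, 1, 4, 7, 8

Compute g(0), g(1), … for moves {2, 5}:
k:     0  1  2  3  4  5  6  7  8  9
g(k):  0  0  1  1  0  2  1  0  0  1
The P-positions (g = 0) in 0..9 are 0, 1, 4, 7, 8.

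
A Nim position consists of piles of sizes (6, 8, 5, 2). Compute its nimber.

9

Compute the nim-sum pairwise:
6 ^ 8 = 14
14 ^ 5 = 11
11 ^ 2 = 9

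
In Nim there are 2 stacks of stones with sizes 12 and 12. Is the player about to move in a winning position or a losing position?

Nim-sum: 12 ⊕ 12 = 0.
The nim-sum is 0, so this is a P-position: the player to move is in a losing position under optimal play.

Losing position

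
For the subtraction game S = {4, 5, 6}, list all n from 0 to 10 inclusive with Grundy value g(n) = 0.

0, 1, 2, 3, 10

Compute g(0), g(1), … for moves {4, 5, 6}:
g(0) = mex{} = 0
g(1) = mex{} = 0
g(2) = mex{} = 0
g(3) = mex{} = 0
g(4) = mex{0} = 1
g(5) = mex{0} = 1
g(6) = mex{0} = 1
g(7) = mex{0} = 1
g(8) = mex{0,1} = 2
g(9) = mex{0,1} = 2
g(10) = mex{1} = 0
The P-positions (g = 0) in 0..10 are 0, 1, 2, 3, 10.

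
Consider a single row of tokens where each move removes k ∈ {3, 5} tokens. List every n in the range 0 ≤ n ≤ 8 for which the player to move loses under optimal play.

0, 1, 2, 8

Build the Grundy sequence with g(k) = mex{g(k−s) : s ∈ {3, 5}, s ≤ k}:
k:     0  1  2  3  4  5  6  7  8
g(k):  0  0  0  1  1  1  2  2  0
The P-positions (g = 0) in 0..8 are 0, 1, 2, 8.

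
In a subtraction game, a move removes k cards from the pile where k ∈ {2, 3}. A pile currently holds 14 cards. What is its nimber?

2

Compute g(0), g(1), … for moves {2, 3}:
g(0) = mex{} = 0
g(1) = mex{} = 0
g(2) = mex{0} = 1
g(3) = mex{0} = 1
g(4) = mex{0,1} = 2
g(5) = mex{1} = 0
g(6) = mex{1,2} = 0
g(7) = mex{0,2} = 1
g(8) = mex{0} = 1
g(9) = mex{0,1} = 2
g(10) = mex{1} = 0
g(11) = mex{1,2} = 0
g(12) = mex{0,2} = 1
g(13) = mex{0} = 1
g(14) = mex{0,1} = 2
So g(14) = 2.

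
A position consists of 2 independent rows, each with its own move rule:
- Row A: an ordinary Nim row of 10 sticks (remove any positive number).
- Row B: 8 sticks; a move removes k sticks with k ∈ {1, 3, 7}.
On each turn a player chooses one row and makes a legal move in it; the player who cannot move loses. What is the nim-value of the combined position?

Row A is a plain Nim row of size 10, so its Grundy value is 10.
Grundy values for row B (subtraction set {1, 3, 7}):
k:     0  1  2  3  4  5  6  7  8
g(k):  0  1  0  1  0  1  0  1  0
So g(8) = 0.
By the Sprague-Grundy theorem, the Grundy value of a sum of independent games is the XOR of the component values.
Combined value = 10 ⊕ 0 = 10.

10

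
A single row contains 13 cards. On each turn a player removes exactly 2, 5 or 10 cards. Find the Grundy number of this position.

3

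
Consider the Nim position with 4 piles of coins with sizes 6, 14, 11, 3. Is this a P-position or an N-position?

Nim-sum: 6 ⊕ 14 ⊕ 11 ⊕ 3 = 0.
The nim-sum is 0, so this is a P-position: the player to move is in a losing position under optimal play.

P-position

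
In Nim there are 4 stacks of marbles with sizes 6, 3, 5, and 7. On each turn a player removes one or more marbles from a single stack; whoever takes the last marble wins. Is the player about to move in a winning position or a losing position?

Winning position

Nim-sum: 6 XOR 3 XOR 5 XOR 7 = 7.
The nim-sum is 7 ≠ 0, so this is an N-position: the player to move can win.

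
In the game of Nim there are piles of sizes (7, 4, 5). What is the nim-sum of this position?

Nim-sum: 7 ^ 4 ^ 5 = 6.

6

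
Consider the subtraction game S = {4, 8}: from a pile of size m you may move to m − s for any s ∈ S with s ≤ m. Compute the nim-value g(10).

Build the Grundy sequence with g(k) = mex{g(k−s) : s ∈ {4, 8}, s ≤ k}:
k:     0  1  2  3  4  5  6  7  8  9 10
g(k):  0  0  0  0  1  1  1  1  2  2  2
So g(10) = 2.

2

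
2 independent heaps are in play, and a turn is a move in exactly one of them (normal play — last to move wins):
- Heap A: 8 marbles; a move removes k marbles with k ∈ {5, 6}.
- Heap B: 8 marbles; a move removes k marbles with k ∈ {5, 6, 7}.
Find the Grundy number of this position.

Build the Grundy sequence for heap A with g(k) = mex{g(k−s) : s ∈ {5, 6}, s ≤ k}:
g(0) = mex{} = 0
g(1) = mex{} = 0
g(2) = mex{} = 0
g(3) = mex{} = 0
g(4) = mex{} = 0
g(5) = mex{0} = 1
g(6) = mex{0} = 1
g(7) = mex{0} = 1
g(8) = mex{0} = 1
So g(8) = 1.
Grundy values for heap B (subtraction set {5, 6, 7}):
g(0) = mex{} = 0
g(1) = mex{} = 0
g(2) = mex{} = 0
g(3) = mex{} = 0
g(4) = mex{} = 0
g(5) = mex{0} = 1
g(6) = mex{0} = 1
g(7) = mex{0} = 1
g(8) = mex{0} = 1
So g(8) = 1.
The value of a disjunctive sum is the nim-sum of the parts.
Combined value = 1 XOR 1 = 0.

0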